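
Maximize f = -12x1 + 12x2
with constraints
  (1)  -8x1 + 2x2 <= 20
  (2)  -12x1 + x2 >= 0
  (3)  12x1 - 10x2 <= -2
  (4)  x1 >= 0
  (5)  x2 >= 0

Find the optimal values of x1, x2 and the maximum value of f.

x1 = 5/4, x2 = 15, maximum f = 165

Corner points and f = -12x1 + 12x2:
  (5/4, 15) → f = 165
  (0, 10) → f = 120
  (1/54, 2/9) → f = 22/9
  (0, 1/5) → f = 12/5

The binding constraints are -8x1 + 2x2 = 20 and -12x1 + x2 = 0.
Solving simultaneously gives x1 = 5/4, x2 = 15.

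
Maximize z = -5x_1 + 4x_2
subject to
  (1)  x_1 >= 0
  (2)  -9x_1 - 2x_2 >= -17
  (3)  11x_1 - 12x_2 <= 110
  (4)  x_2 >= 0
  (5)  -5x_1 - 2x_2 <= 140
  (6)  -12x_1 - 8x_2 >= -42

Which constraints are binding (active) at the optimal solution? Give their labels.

(1) and (6)

Extreme points and z = -5x_1 + 4x_2:
  (0, 0) → z = 0
  (0, 21/4) → z = 21
  (17/9, 0) → z = -85/9
  (13/12, 29/8) → z = 109/12

The maximum is at (0, 21/4). Substituting into each constraint, equality holds for (1) and (6); the remaining constraints have slack.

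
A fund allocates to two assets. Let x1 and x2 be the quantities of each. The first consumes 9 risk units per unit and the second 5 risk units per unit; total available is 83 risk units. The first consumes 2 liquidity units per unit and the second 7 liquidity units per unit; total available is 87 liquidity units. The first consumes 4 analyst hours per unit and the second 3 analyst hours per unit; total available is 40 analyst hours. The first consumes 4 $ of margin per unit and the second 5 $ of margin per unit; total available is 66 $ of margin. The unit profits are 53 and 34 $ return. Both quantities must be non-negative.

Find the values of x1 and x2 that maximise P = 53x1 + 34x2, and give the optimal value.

Corner points and P = 53x1 + 34x2:
  (0, 0) → P = 0
  (0, 87/7) → P = 2958/7
  (83/9, 0) → P = 4399/9
  (7, 4) → P = 507
  (19/22, 134/11) → P = 10119/22

x1 = 7, x2 = 4, maximum P = 507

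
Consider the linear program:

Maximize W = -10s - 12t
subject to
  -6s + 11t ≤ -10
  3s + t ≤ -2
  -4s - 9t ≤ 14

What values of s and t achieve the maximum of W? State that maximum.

s = -32/49, t = -62/49, maximum W = 152/7

Feasible corners and W = -10s - 12t:
  (-4/13, -14/13) → W = 16
  (-32/49, -62/49) → W = 152/7
  (-4/23, -34/23) → W = 448/23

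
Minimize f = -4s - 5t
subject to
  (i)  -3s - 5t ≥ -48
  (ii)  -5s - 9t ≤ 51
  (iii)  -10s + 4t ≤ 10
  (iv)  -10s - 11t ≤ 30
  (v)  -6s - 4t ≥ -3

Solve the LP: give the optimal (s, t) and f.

s = -7/16, t = 45/32, minimum f = -169/32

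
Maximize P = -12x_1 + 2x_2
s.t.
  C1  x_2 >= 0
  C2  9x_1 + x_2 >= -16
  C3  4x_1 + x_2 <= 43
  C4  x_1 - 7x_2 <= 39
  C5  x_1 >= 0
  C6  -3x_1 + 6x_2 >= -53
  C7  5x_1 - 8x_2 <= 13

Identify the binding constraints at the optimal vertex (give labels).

Feasible corners and P = -12x_1 + 2x_2:
  (0, 0) → P = 0
  (13/5, 0) → P = -156/5
  (0, 43) → P = 86
  (357/37, 163/37) → P = -3958/37

The maximum is at (0, 43). Substituting into each constraint, equality holds for C3 and C5; the remaining constraints have slack.

C3 and C5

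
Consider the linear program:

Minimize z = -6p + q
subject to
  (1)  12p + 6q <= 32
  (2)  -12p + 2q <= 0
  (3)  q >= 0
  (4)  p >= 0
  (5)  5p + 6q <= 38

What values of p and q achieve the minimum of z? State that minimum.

Corner points and z = -6p + q:
  (2/3, 4) → z = 0
  (8/3, 0) → z = -16
  (0, 0) → z = 0

p = 8/3, q = 0, minimum z = -16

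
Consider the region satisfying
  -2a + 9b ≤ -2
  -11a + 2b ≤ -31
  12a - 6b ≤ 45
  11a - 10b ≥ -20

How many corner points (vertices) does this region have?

3

The feasible vertices (each the meet of two boundaries and inside every other half-plane) are:
  (55/19, 8/19)
  (131/32, 11/16)
  (16/7, -41/14)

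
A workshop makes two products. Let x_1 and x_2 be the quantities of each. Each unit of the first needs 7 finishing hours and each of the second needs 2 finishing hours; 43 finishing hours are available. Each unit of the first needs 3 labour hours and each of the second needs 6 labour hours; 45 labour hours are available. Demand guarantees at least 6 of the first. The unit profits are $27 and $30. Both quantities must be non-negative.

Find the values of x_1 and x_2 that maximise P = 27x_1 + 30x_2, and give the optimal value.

x_1 = 6, x_2 = 1/2, maximum P = 177

Vertices and P = 27x_1 + 30x_2:
  (43/7, 0) → P = 1161/7
  (6, 0) → P = 162
  (6, 1/2) → P = 177

The binding constraints are 7x_1 + 2x_2 = 43 and x_1 = 6.
Solving simultaneously gives x_1 = 6, x_2 = 1/2.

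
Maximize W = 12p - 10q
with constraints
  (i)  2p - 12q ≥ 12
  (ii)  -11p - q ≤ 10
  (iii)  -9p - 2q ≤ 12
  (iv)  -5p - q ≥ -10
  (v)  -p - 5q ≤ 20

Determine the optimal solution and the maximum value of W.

Feasible corners and W = 12p - 10q:
  (-54/67, -76/67) → W = 112/67
  (66/31, -20/31) → W = 32
  (-8/13, -42/13) → W = 324/13
  (-20/43, -168/43) → W = 1440/43
  (35/12, -55/12) → W = 485/6

The binding constraints are -5p - q = -10 and -p - 5q = 20.
Solving simultaneously gives p = 35/12, q = -55/12.

p = 35/12, q = -55/12, maximum W = 485/6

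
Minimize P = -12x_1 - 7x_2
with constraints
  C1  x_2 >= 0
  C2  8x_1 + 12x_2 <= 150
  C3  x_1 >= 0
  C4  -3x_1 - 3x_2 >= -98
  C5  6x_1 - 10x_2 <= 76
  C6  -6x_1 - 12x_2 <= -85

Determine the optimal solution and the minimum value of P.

Vertices and P = -12x_1 - 7x_2:
  (0, 25/2) → P = -175/2
  (603/38, 73/38) → P = -7747/38
  (0, 85/12) → P = -595/12
  (881/66, 9/22) → P = -3587/22

The optimum lies where 8x_1 + 12x_2 = 150 and 6x_1 - 10x_2 = 76.
Solving simultaneously gives x_1 = 603/38, x_2 = 73/38.

x_1 = 603/38, x_2 = 73/38, minimum P = -7747/38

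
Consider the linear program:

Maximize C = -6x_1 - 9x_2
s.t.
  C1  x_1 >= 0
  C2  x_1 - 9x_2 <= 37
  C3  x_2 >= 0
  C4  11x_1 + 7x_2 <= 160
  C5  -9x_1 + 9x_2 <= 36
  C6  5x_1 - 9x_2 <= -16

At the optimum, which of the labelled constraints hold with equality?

Extreme points and C = -6x_1 - 9x_2:
  (0, 4) → C = -36
  (0, 16/9) → C = -16
  (22/3, 34/3) → C = -146
  (664/67, 488/67) → C = -8376/67

The maximum is at (0, 16/9). Substituting into each constraint, equality holds for C1 and C6; the remaining constraints have slack.

C1 and C6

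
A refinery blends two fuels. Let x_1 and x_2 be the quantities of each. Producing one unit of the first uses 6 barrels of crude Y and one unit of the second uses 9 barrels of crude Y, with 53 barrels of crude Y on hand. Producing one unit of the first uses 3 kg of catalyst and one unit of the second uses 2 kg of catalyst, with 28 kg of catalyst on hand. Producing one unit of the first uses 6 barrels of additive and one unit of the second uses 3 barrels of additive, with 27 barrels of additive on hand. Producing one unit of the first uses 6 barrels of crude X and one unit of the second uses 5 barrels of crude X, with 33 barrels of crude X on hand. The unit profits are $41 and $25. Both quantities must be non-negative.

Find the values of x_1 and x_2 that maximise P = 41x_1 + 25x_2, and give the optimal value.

x_1 = 3, x_2 = 3, maximum P = 198

The binding constraints are 6x_1 + 3x_2 = 27 and 6x_1 + 5x_2 = 33.
Solving simultaneously gives x_1 = 3, x_2 = 3.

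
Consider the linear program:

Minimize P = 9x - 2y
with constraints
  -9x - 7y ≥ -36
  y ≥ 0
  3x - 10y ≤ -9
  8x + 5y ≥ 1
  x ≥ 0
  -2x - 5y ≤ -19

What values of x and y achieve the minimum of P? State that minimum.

Feasible corners and P = 9x - 2y:
  (0, 36/7) → P = -72/7
  (47/31, 99/31) → P = 225/31
  (0, 19/5) → P = -38/5

x = 0, y = 36/7, minimum P = -72/7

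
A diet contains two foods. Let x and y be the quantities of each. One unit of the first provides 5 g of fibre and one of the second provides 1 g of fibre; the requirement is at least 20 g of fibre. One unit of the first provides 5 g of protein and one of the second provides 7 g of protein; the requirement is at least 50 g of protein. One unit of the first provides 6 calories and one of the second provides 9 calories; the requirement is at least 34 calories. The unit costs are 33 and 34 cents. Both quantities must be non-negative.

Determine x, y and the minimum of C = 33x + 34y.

Corner points and C = 33x + 34y:
  (0, 20) → C = 680
  (10, 0) → C = 330
  (3, 5) → C = 269
The feasible region is unbounded (it extends along (0, 1), (1, 0)), but C strictly increases along every unbounded feasible direction, so there is no improving ray and the minimum is attained at a vertex.

x = 3, y = 5, minimum C = 269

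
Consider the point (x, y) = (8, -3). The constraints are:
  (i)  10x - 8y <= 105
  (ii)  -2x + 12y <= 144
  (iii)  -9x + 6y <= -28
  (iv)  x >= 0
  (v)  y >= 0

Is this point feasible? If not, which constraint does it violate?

not feasible — violates (v)

Constraint (v): y = -3, which is not ≥ 0. All other constraints are satisfied.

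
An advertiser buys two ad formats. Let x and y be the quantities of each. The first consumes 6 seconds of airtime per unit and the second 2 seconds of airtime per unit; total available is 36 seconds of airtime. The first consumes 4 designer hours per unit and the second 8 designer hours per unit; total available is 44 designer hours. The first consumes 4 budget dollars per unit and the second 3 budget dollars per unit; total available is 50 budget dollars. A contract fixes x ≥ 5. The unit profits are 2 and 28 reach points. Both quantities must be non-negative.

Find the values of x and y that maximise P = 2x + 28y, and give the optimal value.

x = 5, y = 3, maximum P = 94

Feasible corners and P = 2x + 28y:
  (6, 0) → P = 12
  (5, 0) → P = 10
  (5, 3) → P = 94

At the optimal vertex, 6x + 2y = 36 and 4x + 8y = 44.
Solving simultaneously gives x = 5, y = 3.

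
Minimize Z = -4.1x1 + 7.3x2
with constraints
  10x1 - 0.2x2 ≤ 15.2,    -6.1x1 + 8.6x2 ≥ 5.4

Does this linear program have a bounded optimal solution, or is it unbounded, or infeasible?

unbounded

From the feasible point (6590/4239, 7336/4239), moving in the direction (-8.6, -6.1) keeps every constraint satisfied while Z decreases without bound.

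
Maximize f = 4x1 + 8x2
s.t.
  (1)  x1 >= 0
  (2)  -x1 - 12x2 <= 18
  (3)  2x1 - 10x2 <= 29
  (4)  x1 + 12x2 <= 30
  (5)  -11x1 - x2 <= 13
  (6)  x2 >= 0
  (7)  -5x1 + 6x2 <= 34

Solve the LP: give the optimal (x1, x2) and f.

x1 = 324/17, x2 = 31/34, maximum f = 1420/17

Vertices and f = 4x1 + 8x2:
  (0, 5/2) → f = 20
  (0, 0) → f = 0
  (324/17, 31/34) → f = 1420/17
  (29/2, 0) → f = 58

The optimum lies where 2x1 - 10x2 = 29 and x1 + 12x2 = 30.
Solving simultaneously gives x1 = 324/17, x2 = 31/34.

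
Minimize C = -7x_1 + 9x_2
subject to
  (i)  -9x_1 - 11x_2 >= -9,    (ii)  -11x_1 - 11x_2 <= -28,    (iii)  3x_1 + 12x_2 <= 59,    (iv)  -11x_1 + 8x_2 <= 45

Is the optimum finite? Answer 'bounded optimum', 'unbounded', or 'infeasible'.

From the feasible point (19/2, -153/22), moving in the direction (11, -9) keeps every constraint satisfied while C decreases without bound.

unbounded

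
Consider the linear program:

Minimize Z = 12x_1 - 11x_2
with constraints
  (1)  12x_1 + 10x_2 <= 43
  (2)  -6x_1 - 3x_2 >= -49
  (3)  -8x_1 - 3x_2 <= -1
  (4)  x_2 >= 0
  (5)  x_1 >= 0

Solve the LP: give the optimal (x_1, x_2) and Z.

Corner points and Z = 12x_1 - 11x_2:
  (43/12, 0) → Z = 43
  (0, 43/10) → Z = -473/10
  (1/8, 0) → Z = 3/2
  (0, 1/3) → Z = -11/3

x_1 = 0, x_2 = 43/10, minimum Z = -473/10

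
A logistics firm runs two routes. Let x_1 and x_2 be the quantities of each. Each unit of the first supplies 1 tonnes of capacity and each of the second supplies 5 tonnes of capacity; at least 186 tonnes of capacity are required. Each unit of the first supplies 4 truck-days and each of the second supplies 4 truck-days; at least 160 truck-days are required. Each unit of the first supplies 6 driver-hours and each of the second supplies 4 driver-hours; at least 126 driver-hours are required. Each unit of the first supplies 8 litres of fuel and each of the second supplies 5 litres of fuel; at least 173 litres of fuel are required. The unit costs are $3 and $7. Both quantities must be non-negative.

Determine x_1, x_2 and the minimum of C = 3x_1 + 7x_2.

The feasible region is unbounded (it extends along (0, 1), (1, 0)), but C strictly increases along every unbounded feasible direction, so there is no improving ray and the minimum is attained at a vertex.

The binding constraints are x_1 + 5x_2 = 186 and 4x_1 + 4x_2 = 160.
Solving simultaneously gives x_1 = 7/2, x_2 = 73/2.

x_1 = 7/2, x_2 = 73/2, minimum C = 266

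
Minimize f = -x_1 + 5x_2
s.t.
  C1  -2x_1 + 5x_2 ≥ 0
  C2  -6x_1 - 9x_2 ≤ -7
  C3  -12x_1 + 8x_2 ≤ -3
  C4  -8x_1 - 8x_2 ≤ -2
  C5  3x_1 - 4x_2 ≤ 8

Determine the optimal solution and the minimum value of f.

Extreme points and f = -x_1 + 5x_2:
  (35/48, 7/24) → f = 35/48
  (40/7, 16/7) → f = 40/7
  (83/156, 11/26) → f = 19/12
The feasible region is unbounded (it extends along (4, 3), (2, 3)), but f strictly increases along every unbounded feasible direction, so there is no improving ray and the minimum is attained at a vertex.

x_1 = 35/48, x_2 = 7/24, minimum f = 35/48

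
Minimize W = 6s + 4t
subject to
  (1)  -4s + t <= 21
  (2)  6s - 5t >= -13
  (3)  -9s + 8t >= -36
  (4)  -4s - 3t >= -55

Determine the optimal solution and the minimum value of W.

s = -204/23, t = -333/23, minimum W = -2556/23

Feasible corners and W = 6s + 4t:
  (-46/7, -37/7) → W = -424/7
  (-204/23, -333/23) → W = -2556/23
  (118/19, 191/19) → W = 1472/19
  (548/59, 351/59) → W = 4692/59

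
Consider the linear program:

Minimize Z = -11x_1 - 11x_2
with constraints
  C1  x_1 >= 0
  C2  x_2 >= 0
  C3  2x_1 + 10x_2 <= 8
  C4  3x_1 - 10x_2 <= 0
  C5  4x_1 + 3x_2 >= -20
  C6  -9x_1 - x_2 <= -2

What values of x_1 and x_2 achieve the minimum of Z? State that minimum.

x_1 = 8/5, x_2 = 12/25, minimum Z = -572/25

Corner points and Z = -11x_1 - 11x_2:
  (8/5, 12/25) → Z = -572/25
  (3/22, 17/22) → Z = -10
  (20/93, 2/31) → Z = -286/93

The optimum lies where 2x_1 + 10x_2 = 8 and 3x_1 - 10x_2 = 0.
Solving simultaneously gives x_1 = 8/5, x_2 = 12/25.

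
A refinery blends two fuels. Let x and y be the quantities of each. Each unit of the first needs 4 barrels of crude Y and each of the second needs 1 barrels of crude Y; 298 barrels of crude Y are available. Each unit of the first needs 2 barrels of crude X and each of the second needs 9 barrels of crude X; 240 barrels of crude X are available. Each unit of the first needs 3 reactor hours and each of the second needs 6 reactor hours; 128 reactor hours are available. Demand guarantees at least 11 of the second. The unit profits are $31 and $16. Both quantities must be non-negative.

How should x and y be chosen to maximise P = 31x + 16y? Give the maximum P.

x = 62/3, y = 11, maximum P = 2450/3

Corner points and P = 31x + 16y:
  (0, 64/3) → P = 1024/3
  (0, 11) → P = 176
  (62/3, 11) → P = 2450/3

The binding constraints are 3x + 6y = 128 and y = 11.
Solving simultaneously gives x = 62/3, y = 11.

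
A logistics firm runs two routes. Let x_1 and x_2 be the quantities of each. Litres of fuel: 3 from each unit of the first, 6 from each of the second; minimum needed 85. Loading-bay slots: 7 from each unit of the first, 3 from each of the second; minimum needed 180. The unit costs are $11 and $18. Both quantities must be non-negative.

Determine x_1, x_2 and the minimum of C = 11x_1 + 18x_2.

x_1 = 25, x_2 = 5/3, minimum C = 305

Corner points and C = 11x_1 + 18x_2:
  (0, 60) → C = 1080
  (85/3, 0) → C = 935/3
  (25, 5/3) → C = 305
The feasible region is unbounded (it extends along (0, 1), (1, 0)), but C strictly increases along every unbounded feasible direction, so there is no improving ray and the minimum is attained at a vertex.

The optimum lies where 3x_1 + 6x_2 = 85 and 7x_1 + 3x_2 = 180.
Solving simultaneously gives x_1 = 25, x_2 = 5/3.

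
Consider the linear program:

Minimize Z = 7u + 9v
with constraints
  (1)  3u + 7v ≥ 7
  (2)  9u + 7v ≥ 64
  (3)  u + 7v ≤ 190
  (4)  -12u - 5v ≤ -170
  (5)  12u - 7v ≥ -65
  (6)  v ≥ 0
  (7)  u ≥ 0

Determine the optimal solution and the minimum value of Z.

Vertices and Z = 7u + 9v:
  (125/13, 335/13) → Z = 3890/13
  (190, 0) → Z = 1330
  (865/144, 235/12) → Z = 31435/144
  (85/6, 0) → Z = 595/6

At the optimal vertex, -12u - 5v = -170 and v = 0.
Solving simultaneously gives u = 85/6, v = 0.

u = 85/6, v = 0, minimum Z = 595/6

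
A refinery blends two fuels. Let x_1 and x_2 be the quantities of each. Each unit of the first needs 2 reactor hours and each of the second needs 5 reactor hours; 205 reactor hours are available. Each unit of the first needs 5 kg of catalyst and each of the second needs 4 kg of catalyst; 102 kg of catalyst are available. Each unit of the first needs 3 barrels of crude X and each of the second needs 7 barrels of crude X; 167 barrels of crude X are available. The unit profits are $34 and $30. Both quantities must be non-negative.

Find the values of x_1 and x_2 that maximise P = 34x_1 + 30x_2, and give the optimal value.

x_1 = 2, x_2 = 23, maximum P = 758

Extreme points and P = 34x_1 + 30x_2:
  (0, 0) → P = 0
  (0, 167/7) → P = 5010/7
  (102/5, 0) → P = 3468/5
  (2, 23) → P = 758

The optimum lies where 5x_1 + 4x_2 = 102 and 3x_1 + 7x_2 = 167.
Solving simultaneously gives x_1 = 2, x_2 = 23.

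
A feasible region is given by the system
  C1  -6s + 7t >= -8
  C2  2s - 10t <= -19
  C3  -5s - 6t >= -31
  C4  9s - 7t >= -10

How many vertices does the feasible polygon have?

3

Intersecting each pair of boundary lines and keeping only the points that satisfy every inequality leaves:
  (98/31, 157/62)
  (33/76, 151/76)
  (157/89, 329/89)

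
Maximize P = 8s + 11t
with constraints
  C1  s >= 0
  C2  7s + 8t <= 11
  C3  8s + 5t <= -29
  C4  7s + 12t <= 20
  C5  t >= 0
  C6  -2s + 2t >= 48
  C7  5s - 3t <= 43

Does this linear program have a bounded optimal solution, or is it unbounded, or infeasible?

The boundaries 7s + 12t = 20 and -2s + 2t = 48 meet at (-268/19, 188/19), but that point violates s ≥ 0. Every candidate vertex is excluded by some other constraint, so the feasible region is empty.

infeasible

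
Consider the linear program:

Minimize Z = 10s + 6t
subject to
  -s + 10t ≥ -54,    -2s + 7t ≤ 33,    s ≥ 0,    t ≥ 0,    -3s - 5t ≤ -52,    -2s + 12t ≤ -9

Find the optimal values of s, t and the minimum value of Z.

Corner points and Z = 10s + 6t:
  (54, 0) → Z = 540
  (52/3, 0) → Z = 520/3
  (669/46, 77/46) → Z = 3576/23
The feasible region is unbounded (it extends along (10, 1), (6, 1)), but Z strictly increases along every unbounded feasible direction, so there is no improving ray and the minimum is attained at a vertex.

The binding constraints are -3s - 5t = -52 and -2s + 12t = -9.
Solving simultaneously gives s = 669/46, t = 77/46.

s = 669/46, t = 77/46, minimum Z = 3576/23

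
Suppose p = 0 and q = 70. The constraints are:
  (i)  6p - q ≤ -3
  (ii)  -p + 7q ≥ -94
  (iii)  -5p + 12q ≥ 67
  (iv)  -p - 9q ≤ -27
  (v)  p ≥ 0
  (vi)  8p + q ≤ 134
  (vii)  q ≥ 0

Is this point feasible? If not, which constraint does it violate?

(i): -70 ≤ -3 ✓
(ii): 490 ≥ -94 ✓
(iii): 840 ≥ 67 ✓
(iv): -630 ≤ -27 ✓
(v): 0 ≥ 0 ✓
(vi): 70 ≤ 134 ✓
(vii): 70 ≥ 0 ✓

feasible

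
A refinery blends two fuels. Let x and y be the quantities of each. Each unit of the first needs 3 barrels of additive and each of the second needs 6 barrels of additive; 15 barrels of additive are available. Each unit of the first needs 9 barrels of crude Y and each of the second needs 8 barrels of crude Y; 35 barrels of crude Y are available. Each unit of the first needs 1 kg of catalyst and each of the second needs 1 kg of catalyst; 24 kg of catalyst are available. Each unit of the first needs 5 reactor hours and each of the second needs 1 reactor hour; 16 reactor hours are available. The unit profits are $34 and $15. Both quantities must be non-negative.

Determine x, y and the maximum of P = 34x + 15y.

x = 3, y = 1, maximum P = 117

Extreme points and P = 34x + 15y:
  (0, 0) → P = 0
  (0, 5/2) → P = 75/2
  (16/5, 0) → P = 544/5
  (3, 1) → P = 117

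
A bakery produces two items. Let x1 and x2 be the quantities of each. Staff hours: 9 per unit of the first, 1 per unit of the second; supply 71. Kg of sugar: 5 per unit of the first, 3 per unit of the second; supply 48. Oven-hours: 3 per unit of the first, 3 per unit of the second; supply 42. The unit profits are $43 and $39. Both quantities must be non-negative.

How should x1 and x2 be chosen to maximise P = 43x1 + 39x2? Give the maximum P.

x1 = 3, x2 = 11, maximum P = 558

Feasible corners and P = 43x1 + 39x2:
  (0, 0) → P = 0
  (0, 14) → P = 546
  (71/9, 0) → P = 3053/9
  (15/2, 7/2) → P = 459
  (3, 11) → P = 558

The optimum lies where 5x1 + 3x2 = 48 and 3x1 + 3x2 = 42.
Solving simultaneously gives x1 = 3, x2 = 11.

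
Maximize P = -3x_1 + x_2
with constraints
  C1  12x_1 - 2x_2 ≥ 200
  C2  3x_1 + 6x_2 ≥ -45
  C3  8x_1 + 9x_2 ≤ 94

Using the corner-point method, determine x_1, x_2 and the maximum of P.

x_1 = 497/31, x_2 = -118/31, maximum P = -1609/31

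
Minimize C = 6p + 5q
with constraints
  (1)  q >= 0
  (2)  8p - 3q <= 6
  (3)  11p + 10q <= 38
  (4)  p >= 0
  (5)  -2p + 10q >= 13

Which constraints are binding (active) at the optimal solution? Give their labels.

(4) and (5)

Corner points and C = 6p + 5q:
  (174/113, 238/113) → C = 2234/113
  (99/74, 58/37) → C = 587/37
  (0, 19/5) → C = 19
  (0, 13/10) → C = 13/2

The minimum is at (0, 13/10). Substituting into each constraint, equality holds for (4) and (5); the remaining constraints have slack.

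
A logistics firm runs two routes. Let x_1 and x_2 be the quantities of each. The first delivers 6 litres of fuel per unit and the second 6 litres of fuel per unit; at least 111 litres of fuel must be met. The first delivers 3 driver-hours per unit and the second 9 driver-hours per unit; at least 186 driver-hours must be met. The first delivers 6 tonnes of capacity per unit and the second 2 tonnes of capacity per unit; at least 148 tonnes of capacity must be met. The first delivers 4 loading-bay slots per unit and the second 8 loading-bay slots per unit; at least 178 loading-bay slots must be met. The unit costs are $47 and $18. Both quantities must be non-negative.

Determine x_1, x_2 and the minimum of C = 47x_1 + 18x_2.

x_1 = 20, x_2 = 14, minimum C = 1192

Feasible corners and C = 47x_1 + 18x_2:
  (0, 74) → C = 1332
  (62, 0) → C = 2914
  (20, 14) → C = 1192
The feasible region is unbounded (it extends along (0, 1), (1, 0)), but C strictly increases along every unbounded feasible direction, so there is no improving ray and the minimum is attained at a vertex.

The binding constraints are 3x_1 + 9x_2 = 186 and 6x_1 + 2x_2 = 148.
Solving simultaneously gives x_1 = 20, x_2 = 14.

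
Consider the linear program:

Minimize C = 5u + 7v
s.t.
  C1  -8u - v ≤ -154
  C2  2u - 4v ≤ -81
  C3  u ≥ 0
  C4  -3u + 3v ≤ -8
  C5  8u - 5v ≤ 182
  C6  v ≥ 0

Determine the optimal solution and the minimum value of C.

Vertices and C = 5u + 7v:
  (275/6, 259/6) → C = 1594/3
  (103/2, 46) → C = 1159/2
  (506/9, 482/9) → C = 656

The binding constraints are 2u - 4v = -81 and -3u + 3v = -8.
Solving simultaneously gives u = 275/6, v = 259/6.

u = 275/6, v = 259/6, minimum C = 1594/3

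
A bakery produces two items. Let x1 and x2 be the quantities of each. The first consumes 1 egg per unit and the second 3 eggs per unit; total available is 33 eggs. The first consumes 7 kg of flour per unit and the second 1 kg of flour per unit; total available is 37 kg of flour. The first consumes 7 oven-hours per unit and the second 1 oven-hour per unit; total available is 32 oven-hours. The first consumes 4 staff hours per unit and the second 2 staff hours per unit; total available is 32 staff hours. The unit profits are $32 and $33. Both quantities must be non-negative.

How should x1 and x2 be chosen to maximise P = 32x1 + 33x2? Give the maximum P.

x1 = 3, x2 = 10, maximum P = 426

Corner points and P = 32x1 + 33x2:
  (0, 0) → P = 0
  (0, 11) → P = 363
  (32/7, 0) → P = 1024/7
  (3, 10) → P = 426
  (16/5, 48/5) → P = 2096/5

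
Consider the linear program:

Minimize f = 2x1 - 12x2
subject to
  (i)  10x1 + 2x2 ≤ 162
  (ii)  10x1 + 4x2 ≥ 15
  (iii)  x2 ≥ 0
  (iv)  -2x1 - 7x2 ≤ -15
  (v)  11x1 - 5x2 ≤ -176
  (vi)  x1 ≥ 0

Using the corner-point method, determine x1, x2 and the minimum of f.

x1 = 0, x2 = 81, minimum f = -972

Vertices and f = 2x1 - 12x2:
  (229/36, 1771/36) → f = -10397/18
  (0, 81) → f = -972
  (0, 176/5) → f = -2112/5

The optimum lies where 10x1 + 2x2 = 162 and x1 = 0.
Solving simultaneously gives x1 = 0, x2 = 81.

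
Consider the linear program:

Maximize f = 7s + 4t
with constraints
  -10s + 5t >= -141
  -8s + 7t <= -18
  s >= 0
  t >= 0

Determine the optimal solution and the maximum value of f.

Vertices and f = 7s + 4t:
  (299/10, 158/5) → f = 3357/10
  (141/10, 0) → f = 987/10
  (9/4, 0) → f = 63/4

s = 299/10, t = 158/5, maximum f = 3357/10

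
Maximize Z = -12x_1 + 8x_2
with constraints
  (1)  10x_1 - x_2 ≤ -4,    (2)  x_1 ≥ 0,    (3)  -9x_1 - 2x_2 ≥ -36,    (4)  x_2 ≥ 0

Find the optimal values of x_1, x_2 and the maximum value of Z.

x_1 = 0, x_2 = 18, maximum Z = 144

Corner points and Z = -12x_1 + 8x_2:
  (0, 4) → Z = 32
  (28/29, 396/29) → Z = 2832/29
  (0, 18) → Z = 144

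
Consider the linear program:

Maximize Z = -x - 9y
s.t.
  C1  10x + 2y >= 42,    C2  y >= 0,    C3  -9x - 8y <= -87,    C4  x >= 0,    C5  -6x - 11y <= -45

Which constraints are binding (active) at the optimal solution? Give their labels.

C2 and C3

Corner points and Z = -x - 9y:
  (81/31, 246/31) → Z = -2295/31
  (0, 21) → Z = -189
  (29/3, 0) → Z = -29/3
The feasible region is unbounded (it extends along (0, 1), (1, 0)), but Z strictly decreases along every unbounded feasible direction, so there is no improving ray and the maximum is attained at a vertex.

The maximum is at (29/3, 0). Substituting into each constraint, equality holds for C2 and C3; the remaining constraints have slack.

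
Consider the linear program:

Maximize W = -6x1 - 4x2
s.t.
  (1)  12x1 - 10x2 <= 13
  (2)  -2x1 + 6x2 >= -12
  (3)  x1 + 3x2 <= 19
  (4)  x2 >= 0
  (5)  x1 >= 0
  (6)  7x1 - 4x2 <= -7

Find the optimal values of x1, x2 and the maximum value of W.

Corner points and W = -6x1 - 4x2:
  (0, 19/3) → W = -76/3
  (11/5, 28/5) → W = -178/5
  (0, 7/4) → W = -7

x1 = 0, x2 = 7/4, maximum W = -7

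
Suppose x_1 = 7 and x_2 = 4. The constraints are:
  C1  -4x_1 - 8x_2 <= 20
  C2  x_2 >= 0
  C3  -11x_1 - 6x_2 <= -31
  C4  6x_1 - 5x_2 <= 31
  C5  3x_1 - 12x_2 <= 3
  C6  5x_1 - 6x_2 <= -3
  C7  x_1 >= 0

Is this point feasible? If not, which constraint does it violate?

Constraint C6: 5x_1 - 6x_2 = 11, which is not ≤ -3. All other constraints are satisfied.

not feasible — violates C6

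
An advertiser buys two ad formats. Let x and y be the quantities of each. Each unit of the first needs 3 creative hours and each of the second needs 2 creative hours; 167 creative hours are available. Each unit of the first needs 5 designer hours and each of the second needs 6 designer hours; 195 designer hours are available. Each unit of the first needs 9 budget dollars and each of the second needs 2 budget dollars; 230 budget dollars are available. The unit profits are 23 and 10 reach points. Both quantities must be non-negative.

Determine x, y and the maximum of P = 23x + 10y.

Extreme points and P = 23x + 10y:
  (0, 0) → P = 0
  (0, 65/2) → P = 325
  (230/9, 0) → P = 5290/9
  (45/2, 55/4) → P = 655

The binding constraints are 5x + 6y = 195 and 9x + 2y = 230.
Solving simultaneously gives x = 45/2, y = 55/4.

x = 45/2, y = 55/4, maximum P = 655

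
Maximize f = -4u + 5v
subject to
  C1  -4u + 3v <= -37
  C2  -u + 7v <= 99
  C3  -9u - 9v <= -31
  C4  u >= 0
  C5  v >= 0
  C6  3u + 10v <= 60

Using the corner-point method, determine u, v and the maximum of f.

u = 550/49, v = 129/49, maximum f = -1555/49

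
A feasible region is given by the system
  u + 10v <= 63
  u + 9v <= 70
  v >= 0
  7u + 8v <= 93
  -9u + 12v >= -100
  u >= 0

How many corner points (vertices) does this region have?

5

Intersecting each pair of boundary lines and keeping only the points that satisfy every inequality leaves:
  (213/31, 174/31)
  (0, 63/10)
  (100/9, 0)
  (0, 0)
  (479/39, 137/156)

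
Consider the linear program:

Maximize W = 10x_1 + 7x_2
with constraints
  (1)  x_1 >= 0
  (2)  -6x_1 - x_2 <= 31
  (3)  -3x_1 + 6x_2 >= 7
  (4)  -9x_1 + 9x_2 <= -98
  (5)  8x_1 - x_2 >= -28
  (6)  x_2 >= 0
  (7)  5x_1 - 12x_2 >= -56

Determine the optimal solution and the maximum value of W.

Feasible corners and W = 10x_1 + 7x_2:
  (217/9, 119/9) → W = 1001/3
  (42, 133/6) → W = 3451/6
  (80/3, 142/9) → W = 3394/9

x_1 = 42, x_2 = 133/6, maximum W = 3451/6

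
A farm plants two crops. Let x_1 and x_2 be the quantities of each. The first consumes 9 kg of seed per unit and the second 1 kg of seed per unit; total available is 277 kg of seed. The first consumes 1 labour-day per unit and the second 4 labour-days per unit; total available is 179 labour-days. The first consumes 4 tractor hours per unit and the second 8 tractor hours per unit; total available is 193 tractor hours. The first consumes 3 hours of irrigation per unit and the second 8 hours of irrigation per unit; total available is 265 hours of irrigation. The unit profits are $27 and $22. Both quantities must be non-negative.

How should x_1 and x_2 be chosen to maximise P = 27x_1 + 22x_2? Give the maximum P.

Vertices and P = 27x_1 + 22x_2:
  (0, 0) → P = 0
  (0, 193/8) → P = 2123/4
  (277/9, 0) → P = 831
  (119/4, 37/4) → P = 4027/4

The optimum lies where 9x_1 + x_2 = 277 and 4x_1 + 8x_2 = 193.
Solving simultaneously gives x_1 = 119/4, x_2 = 37/4.

x_1 = 119/4, x_2 = 37/4, maximum P = 4027/4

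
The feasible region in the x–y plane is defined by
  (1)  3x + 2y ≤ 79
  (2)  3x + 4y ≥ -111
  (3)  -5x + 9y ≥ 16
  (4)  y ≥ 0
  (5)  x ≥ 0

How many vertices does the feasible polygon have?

Intersecting each pair of boundary lines and keeping only the points that satisfy every inequality leaves:
  (679/37, 443/37)
  (0, 79/2)
  (0, 16/9)

3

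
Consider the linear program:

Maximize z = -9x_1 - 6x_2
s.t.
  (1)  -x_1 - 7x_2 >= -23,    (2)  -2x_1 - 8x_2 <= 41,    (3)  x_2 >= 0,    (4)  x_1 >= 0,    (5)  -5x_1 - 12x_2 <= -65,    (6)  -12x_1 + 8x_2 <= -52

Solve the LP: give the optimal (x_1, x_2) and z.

Vertices and z = -9x_1 - 6x_2:
  (23, 0) → z = -207
  (179/23, 50/23) → z = -1911/23
  (13, 0) → z = -117

The binding constraints are -x_1 - 7x_2 = -23 and -5x_1 - 12x_2 = -65.
Solving simultaneously gives x_1 = 179/23, x_2 = 50/23.

x_1 = 179/23, x_2 = 50/23, maximum z = -1911/23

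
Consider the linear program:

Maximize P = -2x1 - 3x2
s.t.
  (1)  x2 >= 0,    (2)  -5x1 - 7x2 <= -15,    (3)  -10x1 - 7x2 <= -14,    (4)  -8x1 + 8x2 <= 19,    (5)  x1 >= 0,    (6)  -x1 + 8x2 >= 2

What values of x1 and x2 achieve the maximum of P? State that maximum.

The feasible region is unbounded (it extends along (1, 1), (8, 1)), but P strictly decreases along every unbounded feasible direction, so there is no improving ray and the maximum is attained at a vertex.

x1 = 106/47, x2 = 25/47, maximum P = -287/47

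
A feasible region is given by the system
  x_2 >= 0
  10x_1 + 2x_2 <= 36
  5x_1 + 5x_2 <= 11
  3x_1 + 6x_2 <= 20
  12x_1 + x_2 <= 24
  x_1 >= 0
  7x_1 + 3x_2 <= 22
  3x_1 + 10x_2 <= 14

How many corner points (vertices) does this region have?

5

The feasible vertices (each the meet of two boundaries and inside every other half-plane) are:
  (2, 0)
  (0, 0)
  (109/55, 12/55)
  (8/7, 37/35)
  (0, 7/5)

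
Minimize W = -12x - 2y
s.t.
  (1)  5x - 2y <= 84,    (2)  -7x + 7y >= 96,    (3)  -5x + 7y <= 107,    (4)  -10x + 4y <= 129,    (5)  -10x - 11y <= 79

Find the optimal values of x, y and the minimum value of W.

x = 11/2, y = 269/14, minimum W = -731/7

Corner points and W = -12x - 2y:
  (11/2, 269/14) → W = -731/7
  (-1609/147, 407/147) → W = 2642/21
  (-19/2, 17/2) → W = 97
  (-347/30, 10/3) → W = 1982/15

The optimum lies where -7x + 7y = 96 and -5x + 7y = 107.
Solving simultaneously gives x = 11/2, y = 269/14.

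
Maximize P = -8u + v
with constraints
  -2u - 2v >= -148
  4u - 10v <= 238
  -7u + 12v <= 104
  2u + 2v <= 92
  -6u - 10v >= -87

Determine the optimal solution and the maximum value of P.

Feasible corners and P = -8u + v:
  (-1948/11, -1041/11) → P = 14543/11
  (65/2, -54/5) → P = -1354/5
  (2/71, 1233/142) → P = 1201/142

u = -1948/11, v = -1041/11, maximum P = 14543/11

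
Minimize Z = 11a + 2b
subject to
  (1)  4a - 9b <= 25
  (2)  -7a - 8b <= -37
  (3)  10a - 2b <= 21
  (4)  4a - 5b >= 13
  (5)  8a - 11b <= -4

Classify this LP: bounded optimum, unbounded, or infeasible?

infeasible

The boundaries -7a - 8b = -37 and 10a - 2b = 21 meet at (121/47, 223/94), but that point violates 4a - 5b ≥ 13. Every candidate vertex is excluded by some other constraint, so the feasible region is empty.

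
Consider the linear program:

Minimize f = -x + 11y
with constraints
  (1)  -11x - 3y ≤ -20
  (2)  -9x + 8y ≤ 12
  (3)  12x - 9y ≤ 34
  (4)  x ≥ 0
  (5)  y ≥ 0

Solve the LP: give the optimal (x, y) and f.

x = 17/6, y = 0, minimum f = -17/6

Corner points and f = -x + 11y:
  (124/115, 312/115) → f = 3308/115
  (20/11, 0) → f = -20/11
  (76/3, 30) → f = 914/3
  (17/6, 0) → f = -17/6

At the optimal vertex, 12x - 9y = 34 and y = 0.
Solving simultaneously gives x = 17/6, y = 0.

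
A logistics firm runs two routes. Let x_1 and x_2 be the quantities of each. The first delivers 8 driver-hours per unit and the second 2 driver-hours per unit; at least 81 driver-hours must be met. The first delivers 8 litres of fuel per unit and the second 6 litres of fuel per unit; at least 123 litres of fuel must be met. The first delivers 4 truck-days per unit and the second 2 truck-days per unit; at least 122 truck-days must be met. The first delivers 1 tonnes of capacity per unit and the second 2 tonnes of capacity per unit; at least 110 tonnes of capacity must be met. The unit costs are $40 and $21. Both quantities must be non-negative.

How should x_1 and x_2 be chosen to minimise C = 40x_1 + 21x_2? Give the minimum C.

Feasible corners and C = 40x_1 + 21x_2:
  (0, 61) → C = 1281
  (110, 0) → C = 4400
  (4, 53) → C = 1273
The feasible region is unbounded (it extends along (0, 1), (1, 0)), but C strictly increases along every unbounded feasible direction, so there is no improving ray and the minimum is attained at a vertex.

The optimum lies where 4x_1 + 2x_2 = 122 and x_1 + 2x_2 = 110.
Solving simultaneously gives x_1 = 4, x_2 = 53.

x_1 = 4, x_2 = 53, minimum C = 1273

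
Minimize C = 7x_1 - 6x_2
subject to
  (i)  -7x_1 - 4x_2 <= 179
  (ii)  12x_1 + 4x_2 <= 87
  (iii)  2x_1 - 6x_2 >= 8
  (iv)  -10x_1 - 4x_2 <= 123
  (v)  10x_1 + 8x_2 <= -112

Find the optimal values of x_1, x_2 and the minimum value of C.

Extreme points and C = 7x_1 - 6x_2:
  (266/5, -2757/20) → C = 2399/2
  (56/3, -929/12) → C = 3571/6
  (143/7, -1107/28) → C = 5323/14
  (-353/34, -163/34) → C = -1493/34
  (-8, -4) → C = -32

At the optimal vertex, 2x_1 - 6x_2 = 8 and -10x_1 - 4x_2 = 123.
Solving simultaneously gives x_1 = -353/34, x_2 = -163/34.

x_1 = -353/34, x_2 = -163/34, minimum C = -1493/34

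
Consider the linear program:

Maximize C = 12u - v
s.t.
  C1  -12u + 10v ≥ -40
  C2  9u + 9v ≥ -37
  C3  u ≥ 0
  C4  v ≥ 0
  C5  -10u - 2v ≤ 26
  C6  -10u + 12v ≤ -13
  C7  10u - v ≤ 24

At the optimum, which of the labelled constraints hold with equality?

C6 and C7

Extreme points and C = 12u - v:
  (13/10, 0) → C = 78/5
  (12/5, 0) → C = 144/5
  (5/2, 1) → C = 29

The maximum is at (5/2, 1). Substituting into each constraint, equality holds for C6 and C7; the remaining constraints have slack.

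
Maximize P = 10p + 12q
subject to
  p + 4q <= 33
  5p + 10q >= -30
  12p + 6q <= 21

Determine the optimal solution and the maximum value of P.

p = -19/7, q = 125/14, maximum P = 80

Corner points and P = 10p + 12q:
  (-45, 39/2) → P = -216
  (-19/7, 125/14) → P = 80
  (13/3, -31/6) → P = -56/3

The binding constraints are p + 4q = 33 and 12p + 6q = 21.
Solving simultaneously gives p = -19/7, q = 125/14.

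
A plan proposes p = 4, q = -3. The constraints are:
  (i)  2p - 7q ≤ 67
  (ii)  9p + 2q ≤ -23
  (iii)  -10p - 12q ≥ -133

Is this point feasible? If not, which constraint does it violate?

not feasible — violates (ii)

Constraint (ii): 9p + 2q = 30, which is not ≤ -23. All other constraints are satisfied.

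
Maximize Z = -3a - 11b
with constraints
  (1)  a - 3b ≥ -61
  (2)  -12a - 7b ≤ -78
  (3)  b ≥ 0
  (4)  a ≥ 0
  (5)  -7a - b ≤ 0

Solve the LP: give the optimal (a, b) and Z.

Vertices and Z = -3a - 11b:
  (0, 61/3) → Z = -671/3
  (13/2, 0) → Z = -39/2
  (0, 78/7) → Z = -858/7
The feasible region is unbounded (it extends along (3, 1), (1, 0)), but Z strictly decreases along every unbounded feasible direction, so there is no improving ray and the maximum is attained at a vertex.

The optimum lies where -12a - 7b = -78 and b = 0.
Solving simultaneously gives a = 13/2, b = 0.

a = 13/2, b = 0, maximum Z = -39/2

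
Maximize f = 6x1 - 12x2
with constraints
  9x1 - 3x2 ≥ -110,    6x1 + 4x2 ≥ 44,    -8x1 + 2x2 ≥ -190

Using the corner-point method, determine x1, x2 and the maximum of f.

Feasible corners and f = 6x1 - 12x2:
  (-154/27, 176/9) → f = -2420/9
  (395/3, 1295/3) → f = -4390
  (212/11, -197/11) → f = 3636/11

The optimum lies where 6x1 + 4x2 = 44 and -8x1 + 2x2 = -190.
Solving simultaneously gives x1 = 212/11, x2 = -197/11.

x1 = 212/11, x2 = -197/11, maximum f = 3636/11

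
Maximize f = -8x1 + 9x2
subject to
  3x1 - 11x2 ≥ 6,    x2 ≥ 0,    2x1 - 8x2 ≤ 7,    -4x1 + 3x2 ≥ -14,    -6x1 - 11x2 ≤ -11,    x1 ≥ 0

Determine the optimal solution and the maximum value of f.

x1 = 2, x2 = 0, maximum f = -16

The optimum lies where 3x1 - 11x2 = 6 and x2 = 0.
Solving simultaneously gives x1 = 2, x2 = 0.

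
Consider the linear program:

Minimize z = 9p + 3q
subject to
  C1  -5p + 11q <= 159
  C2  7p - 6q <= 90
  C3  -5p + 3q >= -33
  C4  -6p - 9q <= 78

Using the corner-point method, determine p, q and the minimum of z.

p = -763/37, q = 188/37, minimum z = -6303/37

Vertices and z = 9p + 3q:
  (21, 24) → z = 261
  (-763/37, 188/37) → z = -6303/37
  (1, -28/3) → z = -19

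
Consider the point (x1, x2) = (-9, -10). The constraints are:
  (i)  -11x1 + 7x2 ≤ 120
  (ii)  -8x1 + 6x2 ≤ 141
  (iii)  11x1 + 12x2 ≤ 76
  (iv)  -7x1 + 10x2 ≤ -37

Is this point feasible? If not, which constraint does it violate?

(i): 29 ≤ 120 ✓
(ii): 12 ≤ 141 ✓
(iii): -219 ≤ 76 ✓
(iv): -37 ≤ -37 ✓

feasible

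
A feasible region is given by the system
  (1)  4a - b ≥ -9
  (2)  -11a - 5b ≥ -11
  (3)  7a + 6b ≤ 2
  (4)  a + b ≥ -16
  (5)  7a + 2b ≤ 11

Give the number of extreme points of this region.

5

Pairwise boundary intersections that survive every other constraint:
  (-52/31, 71/31)
  (-5, -11)
  (56/31, -55/31)
  (33/13, -44/13)
  (43/5, -123/5)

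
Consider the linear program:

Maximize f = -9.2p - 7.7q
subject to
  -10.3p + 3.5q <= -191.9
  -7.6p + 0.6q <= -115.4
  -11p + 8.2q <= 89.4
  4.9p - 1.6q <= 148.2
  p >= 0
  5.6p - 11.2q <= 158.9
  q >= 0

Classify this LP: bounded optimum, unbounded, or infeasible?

bounded optimum

Extreme points and f = -9.2p - 7.7q:
  (47162/1149, 75793/1149) → f = -678331/766
  (1919/103, 0) → f = -88274/515
  (67914/1129, 103413/1129) → f = -14210889/11290
  (1255/41, 733/656) → f = -1903801/6560
  (28.375, 0) → f = -261.05
The feasible region has finitely many vertices and no improving ray; the maximum is -88274/515 at (1919/103, 0).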